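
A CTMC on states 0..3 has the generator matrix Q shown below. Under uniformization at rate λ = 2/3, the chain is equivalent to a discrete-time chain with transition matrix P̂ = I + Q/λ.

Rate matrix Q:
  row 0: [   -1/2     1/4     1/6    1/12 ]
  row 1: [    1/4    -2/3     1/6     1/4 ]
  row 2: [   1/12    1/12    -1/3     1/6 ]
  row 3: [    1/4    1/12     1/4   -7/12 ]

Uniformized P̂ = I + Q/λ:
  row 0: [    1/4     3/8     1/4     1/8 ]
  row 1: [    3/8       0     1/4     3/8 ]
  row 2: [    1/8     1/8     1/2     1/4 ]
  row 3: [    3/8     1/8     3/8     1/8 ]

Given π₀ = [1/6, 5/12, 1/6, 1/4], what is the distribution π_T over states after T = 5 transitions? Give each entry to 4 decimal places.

t=0: π = [0.1667, 0.4167, 0.1667, 0.2500]
t=1: π = [0.3125, 0.1146, 0.3229, 0.2500]
t=2: π = [0.2552, 0.1888, 0.3620, 0.1940]
t=3: π = [0.2526, 0.1652, 0.3647, 0.2174]
t=4: π = [0.2522, 0.1675, 0.3684, 0.2119]
t=5: π = [0.2514, 0.1671, 0.3686, 0.2129]

π = [0.2514, 0.1671, 0.3686, 0.2129]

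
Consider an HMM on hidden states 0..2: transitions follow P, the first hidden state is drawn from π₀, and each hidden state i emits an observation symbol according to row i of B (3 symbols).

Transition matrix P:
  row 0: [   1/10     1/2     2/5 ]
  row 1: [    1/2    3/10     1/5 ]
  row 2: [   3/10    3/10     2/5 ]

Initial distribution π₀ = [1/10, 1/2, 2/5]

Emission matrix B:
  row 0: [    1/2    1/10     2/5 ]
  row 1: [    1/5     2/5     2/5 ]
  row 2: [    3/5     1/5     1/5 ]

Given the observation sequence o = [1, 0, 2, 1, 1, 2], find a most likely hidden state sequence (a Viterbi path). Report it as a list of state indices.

t=0: δ = [1.000e-02, 2.000e-01, 8.000e-02]  (obs o_0=1)
t=1: δ = [5.000e-02, 1.200e-02, 2.400e-02]  ψ = [1, 1, 1]  (obs o_1=0)
t=2: δ = [2.880e-03, 1.000e-02, 4.000e-03]  ψ = [2, 0, 0]  (obs o_2=2)
t=3: δ = [5.000e-04, 1.200e-03, 4.000e-04]  ψ = [1, 1, 1]  (obs o_3=1)
t=4: δ = [6.000e-05, 1.440e-04, 4.800e-05]  ψ = [1, 1, 1]  (obs o_4=1)
t=5: δ = [2.880e-05, 1.728e-05, 5.760e-06]  ψ = [1, 1, 1]  (obs o_5=2)
backtrack: best end state = 0; path = [1, 0, 1, 1, 1, 0]

path = [1, 0, 1, 1, 1, 0]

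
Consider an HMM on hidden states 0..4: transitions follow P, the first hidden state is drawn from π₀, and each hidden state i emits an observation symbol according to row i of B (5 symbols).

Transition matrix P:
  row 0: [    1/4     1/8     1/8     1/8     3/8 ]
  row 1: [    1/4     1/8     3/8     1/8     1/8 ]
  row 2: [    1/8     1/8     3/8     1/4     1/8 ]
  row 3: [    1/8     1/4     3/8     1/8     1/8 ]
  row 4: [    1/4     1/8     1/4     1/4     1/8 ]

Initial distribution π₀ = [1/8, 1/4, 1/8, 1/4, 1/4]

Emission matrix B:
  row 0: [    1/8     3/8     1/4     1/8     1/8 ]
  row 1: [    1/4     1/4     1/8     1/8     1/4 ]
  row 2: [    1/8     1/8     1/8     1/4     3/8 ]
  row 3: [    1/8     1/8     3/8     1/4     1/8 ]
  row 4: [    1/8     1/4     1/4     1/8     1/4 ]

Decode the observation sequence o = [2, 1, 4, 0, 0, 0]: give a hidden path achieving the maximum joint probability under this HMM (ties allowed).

path = [3, 1, 2, 2, 2, 2]

t=0: δ = [3.125e-02, 3.125e-02, 1.562e-02, 9.375e-02, 6.250e-02]  (obs o_0=2)
t=1: δ = [5.859e-03, 5.859e-03, 4.395e-03, 1.953e-03, 2.930e-03]  ψ = [4, 3, 3, 4, 0]  (obs o_1=1)
t=2: δ = [1.831e-04, 1.831e-04, 8.240e-04, 1.373e-04, 5.493e-04]  ψ = [0, 0, 1, 2, 0]  (obs o_2=4)
t=3: δ = [1.717e-05, 2.575e-05, 3.862e-05, 2.575e-05, 1.287e-05]  ψ = [4, 2, 2, 2, 2]  (obs o_3=0)
t=4: δ = [8.047e-07, 1.609e-06, 1.810e-06, 1.207e-06, 8.047e-07]  ψ = [1, 3, 2, 2, 0]  (obs o_4=0)
t=5: δ = [5.029e-08, 7.544e-08, 8.487e-08, 5.658e-08, 3.772e-08]  ψ = [1, 3, 2, 2, 0]  (obs o_5=0)
backtrack: best end state = 2; path = [3, 1, 2, 2, 2, 2]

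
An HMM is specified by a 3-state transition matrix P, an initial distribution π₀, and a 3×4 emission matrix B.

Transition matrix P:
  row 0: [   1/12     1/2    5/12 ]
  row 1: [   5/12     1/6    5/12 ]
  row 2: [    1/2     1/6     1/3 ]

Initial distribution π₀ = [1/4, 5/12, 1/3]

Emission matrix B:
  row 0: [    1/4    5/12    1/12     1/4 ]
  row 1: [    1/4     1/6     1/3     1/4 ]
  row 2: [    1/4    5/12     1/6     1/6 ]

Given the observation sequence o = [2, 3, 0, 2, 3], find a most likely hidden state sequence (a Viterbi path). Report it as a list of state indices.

t=0: δ = [2.083e-02, 1.389e-01, 5.556e-02]  (obs o_0=2)
t=1: δ = [1.447e-02, 5.787e-03, 9.645e-03]  ψ = [1, 1, 1]  (obs o_1=3)
t=2: δ = [1.206e-03, 1.808e-03, 1.507e-03]  ψ = [2, 0, 0]  (obs o_2=0)
t=3: δ = [6.279e-05, 2.009e-04, 1.256e-04]  ψ = [1, 0, 1]  (obs o_3=2)
t=4: δ = [2.093e-05, 8.372e-06, 1.395e-05]  ψ = [1, 1, 1]  (obs o_4=3)
backtrack: best end state = 0; path = [1, 2, 0, 1, 0]

path = [1, 2, 0, 1, 0]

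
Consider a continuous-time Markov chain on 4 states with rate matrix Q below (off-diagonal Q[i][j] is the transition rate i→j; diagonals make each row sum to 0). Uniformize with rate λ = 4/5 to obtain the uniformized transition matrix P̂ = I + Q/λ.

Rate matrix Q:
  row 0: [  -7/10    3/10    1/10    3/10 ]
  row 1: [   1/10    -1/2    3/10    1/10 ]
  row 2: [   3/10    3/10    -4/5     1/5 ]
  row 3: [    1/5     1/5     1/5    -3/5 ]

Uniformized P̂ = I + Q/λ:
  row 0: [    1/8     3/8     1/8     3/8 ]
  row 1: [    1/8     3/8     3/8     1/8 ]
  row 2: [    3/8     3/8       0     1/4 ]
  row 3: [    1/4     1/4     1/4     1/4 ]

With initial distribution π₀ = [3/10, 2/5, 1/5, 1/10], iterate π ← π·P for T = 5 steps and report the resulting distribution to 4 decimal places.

t=0: π = [0.3000, 0.4000, 0.2000, 0.1000]
t=1: π = [0.1875, 0.3625, 0.2125, 0.2375]
t=2: π = [0.2078, 0.3453, 0.2188, 0.2281]
t=3: π = [0.2082, 0.3465, 0.2125, 0.2328]
t=4: π = [0.2072, 0.3459, 0.2142, 0.2327]
t=5: π = [0.2076, 0.3459, 0.2138, 0.2327]

π = [0.2076, 0.3459, 0.2138, 0.2327]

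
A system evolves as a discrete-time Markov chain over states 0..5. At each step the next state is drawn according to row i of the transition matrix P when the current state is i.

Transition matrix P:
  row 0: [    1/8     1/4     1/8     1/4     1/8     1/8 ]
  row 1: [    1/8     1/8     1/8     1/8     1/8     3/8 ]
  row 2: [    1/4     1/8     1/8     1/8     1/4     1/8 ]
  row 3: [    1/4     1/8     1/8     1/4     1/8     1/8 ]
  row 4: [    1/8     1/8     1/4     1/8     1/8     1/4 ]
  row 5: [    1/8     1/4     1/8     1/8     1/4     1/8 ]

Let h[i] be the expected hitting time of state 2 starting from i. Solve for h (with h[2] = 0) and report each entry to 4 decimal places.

h = [6.9642, 6.9393, 0.0000, 6.9673, 6.0826, 6.8536]

First-step conditioning: h[2] = 0; for i ≠ 2, h[i] = 1 + Σ_k P[i][k]·h[k].
  h[0] = 1 + 1/8·h[0] + 1/4·h[1] + 1/4·h[3] + 1/8·h[4] + 1/8·h[5]
  h[1] = 1 + 1/8·h[0] + 1/8·h[1] + 1/8·h[3] + 1/8·h[4] + 3/8·h[5]
  h[3] = 1 + 1/4·h[0] + 1/8·h[1] + 1/4·h[3] + 1/8·h[4] + 1/8·h[5]
  h[4] = 1 + 1/8·h[0] + 1/8·h[1] + 1/8·h[3] + 1/8·h[4] + 1/4·h[5]
  h[5] = 1 + 1/8·h[0] + 1/4·h[1] + 1/8·h[3] + 1/4·h[4] + 1/8·h[5]
Solving the 5×5 linear system over states ≠ 2 gives exactly h = [4471/642, 1485/214, 0, 1491/214, 3905/642, 2200/321] (h[2] = 0 is the target).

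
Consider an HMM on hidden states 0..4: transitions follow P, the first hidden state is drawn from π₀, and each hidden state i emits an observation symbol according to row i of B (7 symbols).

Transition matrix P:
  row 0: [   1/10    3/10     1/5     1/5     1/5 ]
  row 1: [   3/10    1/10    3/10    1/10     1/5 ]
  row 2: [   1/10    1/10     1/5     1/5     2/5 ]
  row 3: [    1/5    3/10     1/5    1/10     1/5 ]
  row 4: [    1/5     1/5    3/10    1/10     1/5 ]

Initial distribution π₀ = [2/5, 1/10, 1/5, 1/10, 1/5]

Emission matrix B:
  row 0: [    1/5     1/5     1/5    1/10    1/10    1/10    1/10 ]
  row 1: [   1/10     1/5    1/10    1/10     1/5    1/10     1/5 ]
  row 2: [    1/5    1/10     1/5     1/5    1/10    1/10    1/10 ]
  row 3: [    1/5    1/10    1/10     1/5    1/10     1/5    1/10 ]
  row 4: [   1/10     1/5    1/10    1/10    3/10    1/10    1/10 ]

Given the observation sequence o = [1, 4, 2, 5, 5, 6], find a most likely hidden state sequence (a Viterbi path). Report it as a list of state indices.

t=0: δ = [8.000e-02, 2.000e-02, 2.000e-02, 1.000e-02, 4.000e-02]  (obs o_0=1)
t=1: δ = [8.000e-04, 4.800e-03, 1.600e-03, 1.600e-03, 4.800e-03]  ψ = [0, 0, 0, 0, 0]  (obs o_1=4)
t=2: δ = [2.880e-04, 9.600e-05, 2.880e-04, 4.800e-05, 9.600e-05]  ψ = [1, 4, 1, 1, 1]  (obs o_2=2)
t=3: δ = [2.880e-06, 8.640e-06, 5.760e-06, 1.152e-05, 1.152e-05]  ψ = [0, 0, 0, 0, 2]  (obs o_3=5)
t=4: δ = [2.592e-07, 3.456e-07, 3.456e-07, 2.304e-07, 2.304e-07]  ψ = [1, 3, 4, 2, 2]  (obs o_4=5)
t=5: δ = [1.037e-08, 1.555e-08, 1.037e-08, 6.912e-09, 1.382e-08]  ψ = [1, 0, 1, 2, 2]  (obs o_5=6)
backtrack: best end state = 1; path = [0, 1, 0, 1, 0, 1]

path = [0, 1, 0, 1, 0, 1]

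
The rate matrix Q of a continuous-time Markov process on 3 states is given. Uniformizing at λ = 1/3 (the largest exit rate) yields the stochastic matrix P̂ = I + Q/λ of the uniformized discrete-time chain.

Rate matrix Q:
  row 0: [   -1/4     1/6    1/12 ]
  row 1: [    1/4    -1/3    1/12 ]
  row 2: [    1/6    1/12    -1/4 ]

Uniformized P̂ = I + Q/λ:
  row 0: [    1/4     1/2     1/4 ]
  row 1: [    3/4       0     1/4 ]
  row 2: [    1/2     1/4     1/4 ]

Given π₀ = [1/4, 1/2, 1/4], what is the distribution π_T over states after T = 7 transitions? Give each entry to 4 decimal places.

t=0: π = [0.2500, 0.5000, 0.2500]
t=1: π = [0.5625, 0.1875, 0.2500]
t=2: π = [0.4063, 0.3438, 0.2500]
t=3: π = [0.4844, 0.2656, 0.2500]
t=4: π = [0.4453, 0.3047, 0.2500]
t=5: π = [0.4648, 0.2852, 0.2500]
t=6: π = [0.4551, 0.2949, 0.2500]
t=7: π = [0.4600, 0.2900, 0.2500]

π = [0.4600, 0.2900, 0.2500]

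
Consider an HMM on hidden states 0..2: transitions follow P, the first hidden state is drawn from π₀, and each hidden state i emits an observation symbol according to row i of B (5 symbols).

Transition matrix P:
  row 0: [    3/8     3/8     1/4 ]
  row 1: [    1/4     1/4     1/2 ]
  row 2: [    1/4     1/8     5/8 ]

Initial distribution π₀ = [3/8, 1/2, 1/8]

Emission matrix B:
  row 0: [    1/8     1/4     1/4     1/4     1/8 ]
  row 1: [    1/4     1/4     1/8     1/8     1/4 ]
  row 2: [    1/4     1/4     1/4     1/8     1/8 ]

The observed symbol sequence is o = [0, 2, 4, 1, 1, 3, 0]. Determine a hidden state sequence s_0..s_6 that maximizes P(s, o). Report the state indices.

path = [1, 2, 2, 2, 2, 2, 2]

t=0: δ = [4.688e-02, 1.250e-01, 3.125e-02]  (obs o_0=0)
t=1: δ = [7.812e-03, 3.906e-03, 1.562e-02]  ψ = [1, 1, 1]  (obs o_1=2)
t=2: δ = [4.883e-04, 7.324e-04, 1.221e-03]  ψ = [2, 0, 2]  (obs o_2=4)
t=3: δ = [7.629e-05, 4.578e-05, 1.907e-04]  ψ = [2, 0, 2]  (obs o_3=1)
t=4: δ = [1.192e-05, 7.153e-06, 2.980e-05]  ψ = [2, 0, 2]  (obs o_4=1)
t=5: δ = [1.863e-06, 5.588e-07, 2.328e-06]  ψ = [2, 0, 2]  (obs o_5=3)
t=6: δ = [8.731e-08, 1.746e-07, 3.638e-07]  ψ = [0, 0, 2]  (obs o_6=0)
backtrack: best end state = 2; path = [1, 2, 2, 2, 2, 2, 2]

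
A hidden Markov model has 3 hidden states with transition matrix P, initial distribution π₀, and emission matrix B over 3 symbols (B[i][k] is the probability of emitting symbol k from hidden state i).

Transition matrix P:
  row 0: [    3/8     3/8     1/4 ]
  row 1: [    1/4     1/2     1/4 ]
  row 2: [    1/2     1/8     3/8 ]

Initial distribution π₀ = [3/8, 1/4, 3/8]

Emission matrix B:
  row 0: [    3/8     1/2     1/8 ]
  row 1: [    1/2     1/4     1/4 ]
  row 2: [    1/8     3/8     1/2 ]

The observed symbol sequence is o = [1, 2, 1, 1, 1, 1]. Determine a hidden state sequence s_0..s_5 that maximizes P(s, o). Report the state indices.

path = [2, 2, 0, 0, 0, 0]

t=0: δ = [1.875e-01, 6.250e-02, 1.406e-01]  (obs o_0=1)
t=1: δ = [8.789e-03, 1.758e-02, 2.637e-02]  ψ = [0, 0, 2]  (obs o_1=2)
t=2: δ = [6.592e-03, 2.197e-03, 3.708e-03]  ψ = [2, 1, 2]  (obs o_2=1)
t=3: δ = [1.236e-03, 6.180e-04, 6.180e-04]  ψ = [0, 0, 0]  (obs o_3=1)
t=4: δ = [2.317e-04, 1.159e-04, 1.159e-04]  ψ = [0, 0, 0]  (obs o_4=1)
t=5: δ = [4.345e-05, 2.173e-05, 2.173e-05]  ψ = [0, 0, 0]  (obs o_5=1)
backtrack: best end state = 0; path = [2, 2, 0, 0, 0, 0]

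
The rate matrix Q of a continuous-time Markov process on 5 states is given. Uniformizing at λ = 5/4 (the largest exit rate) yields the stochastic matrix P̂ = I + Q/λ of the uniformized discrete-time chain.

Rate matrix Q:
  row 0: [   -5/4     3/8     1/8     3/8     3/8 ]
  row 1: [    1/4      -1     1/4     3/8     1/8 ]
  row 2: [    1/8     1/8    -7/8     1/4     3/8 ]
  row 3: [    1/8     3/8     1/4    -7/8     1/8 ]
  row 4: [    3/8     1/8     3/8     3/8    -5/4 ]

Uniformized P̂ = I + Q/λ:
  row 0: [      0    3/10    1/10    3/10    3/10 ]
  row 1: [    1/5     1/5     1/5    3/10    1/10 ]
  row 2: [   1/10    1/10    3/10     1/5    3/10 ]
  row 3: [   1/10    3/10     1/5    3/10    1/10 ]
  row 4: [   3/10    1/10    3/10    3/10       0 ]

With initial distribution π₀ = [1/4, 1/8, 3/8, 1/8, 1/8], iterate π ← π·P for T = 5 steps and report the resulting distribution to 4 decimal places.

π = [0.1373, 0.2037, 0.2241, 0.2775, 0.1574]

t=0: π = [0.2500, 0.1250, 0.3750, 0.1250, 0.1250]
t=1: π = [0.1125, 0.1875, 0.2250, 0.2625, 0.2125]
t=2: π = [0.1500, 0.1938, 0.2325, 0.2775, 0.1463]
t=3: π = [0.1336, 0.2049, 0.2229, 0.2768, 0.1619]
t=4: π = [0.1395, 0.2026, 0.2251, 0.2777, 0.1551]
t=5: π = [0.1373, 0.2037, 0.2241, 0.2775, 0.1574]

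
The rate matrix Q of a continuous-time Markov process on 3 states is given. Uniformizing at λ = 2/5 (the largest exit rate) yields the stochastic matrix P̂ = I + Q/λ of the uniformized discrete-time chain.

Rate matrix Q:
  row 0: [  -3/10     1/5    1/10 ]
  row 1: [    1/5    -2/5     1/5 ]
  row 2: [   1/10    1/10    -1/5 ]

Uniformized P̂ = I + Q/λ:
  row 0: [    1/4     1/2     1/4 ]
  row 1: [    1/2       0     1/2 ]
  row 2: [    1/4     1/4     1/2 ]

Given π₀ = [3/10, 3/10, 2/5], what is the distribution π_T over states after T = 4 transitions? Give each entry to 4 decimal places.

π = [0.3152, 0.2641, 0.4207]

t=0: π = [0.3000, 0.3000, 0.4000]
t=1: π = [0.3250, 0.2500, 0.4250]
t=2: π = [0.3125, 0.2688, 0.4188]
t=3: π = [0.3172, 0.2609, 0.4219]
t=4: π = [0.3152, 0.2641, 0.4207]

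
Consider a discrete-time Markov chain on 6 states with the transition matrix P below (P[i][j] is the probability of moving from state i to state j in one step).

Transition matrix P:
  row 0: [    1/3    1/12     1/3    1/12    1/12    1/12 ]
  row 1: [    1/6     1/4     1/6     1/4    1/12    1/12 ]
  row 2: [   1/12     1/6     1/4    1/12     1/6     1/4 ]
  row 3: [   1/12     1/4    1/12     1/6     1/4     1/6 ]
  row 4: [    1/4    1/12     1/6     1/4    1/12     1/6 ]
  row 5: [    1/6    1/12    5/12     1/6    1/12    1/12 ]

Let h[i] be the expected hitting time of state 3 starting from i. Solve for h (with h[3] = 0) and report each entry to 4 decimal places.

First-step conditioning: h[3] = 0; for i ≠ 3, h[i] = 1 + Σ_k P[i][k]·h[k].
  h[0] = 1 + 1/3·h[0] + 1/12·h[1] + 1/3·h[2] + 1/12·h[4] + 1/12·h[5]
  h[1] = 1 + 1/6·h[0] + 1/4·h[1] + 1/6·h[2] + 1/12·h[4] + 1/12·h[5]
  h[2] = 1 + 1/12·h[0] + 1/6·h[1] + 1/4·h[2] + 1/6·h[4] + 1/4·h[5]
  h[4] = 1 + 1/4·h[0] + 1/12·h[1] + 1/6·h[2] + 1/12·h[4] + 1/6·h[5]
  h[5] = 1 + 1/6·h[0] + 1/12·h[1] + 5/12·h[2] + 1/12·h[4] + 1/12·h[5]
Solving the 5×5 linear system over states ≠ 3 gives exactly h = [1357/182, 7677/1274, 4555/637, 0, 3956/637, 8675/1274] (h[3] = 0 is the target).

h = [7.4560, 6.0259, 7.1507, 0.0000, 6.2104, 6.8093]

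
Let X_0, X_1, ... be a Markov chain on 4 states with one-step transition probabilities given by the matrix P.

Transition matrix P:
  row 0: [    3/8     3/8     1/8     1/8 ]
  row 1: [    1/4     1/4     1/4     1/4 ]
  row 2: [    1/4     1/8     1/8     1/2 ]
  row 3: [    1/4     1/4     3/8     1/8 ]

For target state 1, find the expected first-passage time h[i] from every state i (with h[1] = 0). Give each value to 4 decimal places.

h = [3.2448, 0.0000, 4.3077, 3.9161]

First-step conditioning: h[1] = 0; for i ≠ 1, h[i] = 1 + Σ_k P[i][k]·h[k].
  h[0] = 1 + 3/8·h[0] + 1/8·h[2] + 1/8·h[3]
  h[2] = 1 + 1/4·h[0] + 1/8·h[2] + 1/2·h[3]
  h[3] = 1 + 1/4·h[0] + 3/8·h[2] + 1/8·h[3]
Solving the 3×3 linear system over states ≠ 1 gives exactly h = [464/143, 0, 56/13, 560/143] (h[1] = 0 is the target).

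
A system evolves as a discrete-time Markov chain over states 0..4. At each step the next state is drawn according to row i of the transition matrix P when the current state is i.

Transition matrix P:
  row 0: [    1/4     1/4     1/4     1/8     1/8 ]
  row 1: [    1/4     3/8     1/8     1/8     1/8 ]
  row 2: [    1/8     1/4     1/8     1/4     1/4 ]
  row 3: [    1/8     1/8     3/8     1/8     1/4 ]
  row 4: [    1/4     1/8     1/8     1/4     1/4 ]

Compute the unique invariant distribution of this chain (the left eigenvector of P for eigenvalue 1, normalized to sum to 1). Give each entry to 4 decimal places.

π = [0.2041, 0.2330, 0.1939, 0.1737, 0.1954]

Balance equations π_j = Σ_i π_i·P[i][j]:
  π_0 = 1/4·π_0 + 1/4·π_1 + 1/8·π_2 + 1/8·π_3 + 1/4·π_4
  π_1 = 1/4·π_0 + 3/8·π_1 + 1/4·π_2 + 1/8·π_3 + 1/8·π_4
  π_2 = 1/4·π_0 + 1/8·π_1 + 1/8·π_2 + 3/8·π_3 + 1/8·π_4
  π_3 = 1/8·π_0 + 1/8·π_1 + 1/4·π_2 + 1/8·π_3 + 1/4·π_4
  normalize: π_0 + π_1 + π_2 + π_3 + π_4 = 1
Solving the linear system gives exactly π = [141/691, 161/691, 134/691, 120/691, 135/691].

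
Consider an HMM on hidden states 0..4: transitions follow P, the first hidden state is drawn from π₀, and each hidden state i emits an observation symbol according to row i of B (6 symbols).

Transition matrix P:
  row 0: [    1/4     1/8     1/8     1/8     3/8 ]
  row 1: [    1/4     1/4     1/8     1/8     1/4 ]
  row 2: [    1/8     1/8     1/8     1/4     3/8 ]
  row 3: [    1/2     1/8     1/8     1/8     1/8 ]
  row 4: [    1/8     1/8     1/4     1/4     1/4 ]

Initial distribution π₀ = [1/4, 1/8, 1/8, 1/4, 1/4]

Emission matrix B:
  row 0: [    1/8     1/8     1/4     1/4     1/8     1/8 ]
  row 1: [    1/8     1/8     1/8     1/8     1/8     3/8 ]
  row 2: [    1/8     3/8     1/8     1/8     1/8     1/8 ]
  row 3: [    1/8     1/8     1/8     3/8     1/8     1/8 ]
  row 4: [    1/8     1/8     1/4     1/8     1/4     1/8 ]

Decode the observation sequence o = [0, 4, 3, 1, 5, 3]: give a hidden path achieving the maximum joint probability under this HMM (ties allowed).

t=0: δ = [3.125e-02, 1.562e-02, 1.562e-02, 3.125e-02, 3.125e-02]  (obs o_0=0)
t=1: δ = [1.953e-03, 4.883e-04, 9.766e-04, 9.766e-04, 2.930e-03]  ψ = [3, 0, 4, 4, 0]  (obs o_1=4)
t=2: δ = [1.221e-04, 4.578e-05, 9.155e-05, 2.747e-04, 9.155e-05]  ψ = [0, 4, 4, 4, 0]  (obs o_2=3)
t=3: δ = [1.717e-05, 4.292e-06, 1.287e-05, 4.292e-06, 5.722e-06]  ψ = [3, 3, 3, 3, 0]  (obs o_3=1)
t=4: δ = [5.364e-07, 8.047e-07, 2.682e-07, 4.023e-07, 8.047e-07]  ψ = [0, 0, 0, 2, 0]  (obs o_4=5)
t=5: δ = [5.029e-08, 2.515e-08, 2.515e-08, 7.544e-08, 2.515e-08]  ψ = [1, 1, 4, 4, 0]  (obs o_5=3)
backtrack: best end state = 3; path = [0, 4, 3, 0, 4, 3]

path = [0, 4, 3, 0, 4, 3]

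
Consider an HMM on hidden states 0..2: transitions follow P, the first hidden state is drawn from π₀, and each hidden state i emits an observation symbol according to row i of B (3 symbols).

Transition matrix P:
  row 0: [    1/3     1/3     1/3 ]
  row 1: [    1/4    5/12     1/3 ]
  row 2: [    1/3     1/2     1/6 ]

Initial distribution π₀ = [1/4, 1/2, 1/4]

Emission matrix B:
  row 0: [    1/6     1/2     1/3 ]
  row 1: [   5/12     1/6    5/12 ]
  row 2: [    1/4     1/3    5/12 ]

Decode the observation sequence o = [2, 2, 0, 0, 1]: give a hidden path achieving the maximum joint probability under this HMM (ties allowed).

t=0: δ = [8.333e-02, 2.083e-01, 1.042e-01]  (obs o_0=2)
t=1: δ = [1.736e-02, 3.617e-02, 2.894e-02]  ψ = [1, 1, 1]  (obs o_1=2)
t=2: δ = [1.608e-03, 6.279e-03, 3.014e-03]  ψ = [2, 1, 1]  (obs o_2=0)
t=3: δ = [2.616e-04, 1.090e-03, 5.233e-04]  ψ = [1, 1, 1]  (obs o_3=0)
t=4: δ = [1.363e-04, 7.571e-05, 1.211e-04]  ψ = [1, 1, 1]  (obs o_4=1)
backtrack: best end state = 0; path = [1, 1, 1, 1, 0]

path = [1, 1, 1, 1, 0]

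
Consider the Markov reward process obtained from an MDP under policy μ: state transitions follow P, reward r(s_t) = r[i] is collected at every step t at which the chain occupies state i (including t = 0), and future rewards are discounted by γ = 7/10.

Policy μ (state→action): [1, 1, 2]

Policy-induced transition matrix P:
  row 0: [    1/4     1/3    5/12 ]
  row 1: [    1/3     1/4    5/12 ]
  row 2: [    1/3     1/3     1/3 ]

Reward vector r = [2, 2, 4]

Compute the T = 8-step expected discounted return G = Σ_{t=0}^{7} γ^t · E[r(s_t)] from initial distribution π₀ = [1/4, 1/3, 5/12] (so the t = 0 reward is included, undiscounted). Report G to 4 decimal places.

t=0: π = [0.2500, 0.3333, 0.4167], E[r] = 2.8333, γ^t·E[r] = 2.833333, running G = 2.833333
t=1: π = [0.3125, 0.3056, 0.3819], E[r] = 2.7639, γ^t·E[r] = 1.934722, running G = 4.768056
t=2: π = [0.3073, 0.3079, 0.3848], E[r] = 2.7697, γ^t·E[r] = 1.357141, running G = 6.125197
t=3: π = [0.3077, 0.3077, 0.3846], E[r] = 2.7692, γ^t·E[r] = 0.949833, running G = 7.075030
t=4: π = [0.3077, 0.3077, 0.3846], E[r] = 2.7692, γ^t·E[r] = 0.664893, running G = 7.739923
t=5: π = [0.3077, 0.3077, 0.3846], E[r] = 2.7692, γ^t·E[r] = 0.465425, running G = 8.205348
t=6: π = [0.3077, 0.3077, 0.3846], E[r] = 2.7692, γ^t·E[r] = 0.325797, running G = 8.531145
t=7: π = [0.3077, 0.3077, 0.3846], E[r] = 2.7692, γ^t·E[r] = 0.228058, running G = 8.759203

G = 8.7592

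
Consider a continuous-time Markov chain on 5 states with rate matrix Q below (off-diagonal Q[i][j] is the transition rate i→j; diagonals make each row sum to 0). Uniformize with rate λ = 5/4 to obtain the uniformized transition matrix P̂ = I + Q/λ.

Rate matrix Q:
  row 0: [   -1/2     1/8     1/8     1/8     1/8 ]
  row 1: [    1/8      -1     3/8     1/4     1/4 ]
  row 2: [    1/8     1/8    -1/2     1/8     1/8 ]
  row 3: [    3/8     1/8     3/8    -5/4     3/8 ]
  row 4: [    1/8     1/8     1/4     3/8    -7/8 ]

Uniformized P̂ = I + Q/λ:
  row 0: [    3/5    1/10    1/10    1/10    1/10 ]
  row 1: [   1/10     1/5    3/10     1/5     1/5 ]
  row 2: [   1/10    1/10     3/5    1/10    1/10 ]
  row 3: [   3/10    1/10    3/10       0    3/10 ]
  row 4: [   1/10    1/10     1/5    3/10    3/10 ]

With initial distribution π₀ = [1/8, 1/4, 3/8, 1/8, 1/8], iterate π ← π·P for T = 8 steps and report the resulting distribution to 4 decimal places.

t=0: π = [0.1250, 0.2500, 0.3750, 0.1250, 0.1250]
t=1: π = [0.1875, 0.1250, 0.3750, 0.1375, 0.1750]
t=2: π = [0.2213, 0.1125, 0.3575, 0.1338, 0.1750]
t=3: π = [0.2374, 0.1113, 0.3455, 0.1329, 0.1730]
t=4: π = [0.2453, 0.1111, 0.3389, 0.1324, 0.1723]
t=5: π = [0.2491, 0.1111, 0.3354, 0.1323, 0.1721]
t=6: π = [0.2510, 0.1111, 0.3336, 0.1323, 0.1720]
t=7: π = [0.2520, 0.1111, 0.3327, 0.1323, 0.1720]
t=8: π = [0.2524, 0.1111, 0.3322, 0.1323, 0.1720]

π = [0.2524, 0.1111, 0.3322, 0.1323, 0.1720]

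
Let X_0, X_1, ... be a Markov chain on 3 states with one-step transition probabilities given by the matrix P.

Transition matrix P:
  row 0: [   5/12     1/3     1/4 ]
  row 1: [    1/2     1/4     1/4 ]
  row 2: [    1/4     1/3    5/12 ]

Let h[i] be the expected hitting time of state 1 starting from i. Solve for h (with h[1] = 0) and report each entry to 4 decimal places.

First-step conditioning: h[1] = 0; for i ≠ 1, h[i] = 1 + Σ_k P[i][k]·h[k].
  h[0] = 1 + 5/12·h[0] + 1/4·h[2]
  h[2] = 1 + 1/4·h[0] + 5/12·h[2]
Solving the 2×2 linear system over states ≠ 1 gives exactly h = [3, 0, 3] (h[1] = 0 is the target).

h = [3.0000, 0.0000, 3.0000]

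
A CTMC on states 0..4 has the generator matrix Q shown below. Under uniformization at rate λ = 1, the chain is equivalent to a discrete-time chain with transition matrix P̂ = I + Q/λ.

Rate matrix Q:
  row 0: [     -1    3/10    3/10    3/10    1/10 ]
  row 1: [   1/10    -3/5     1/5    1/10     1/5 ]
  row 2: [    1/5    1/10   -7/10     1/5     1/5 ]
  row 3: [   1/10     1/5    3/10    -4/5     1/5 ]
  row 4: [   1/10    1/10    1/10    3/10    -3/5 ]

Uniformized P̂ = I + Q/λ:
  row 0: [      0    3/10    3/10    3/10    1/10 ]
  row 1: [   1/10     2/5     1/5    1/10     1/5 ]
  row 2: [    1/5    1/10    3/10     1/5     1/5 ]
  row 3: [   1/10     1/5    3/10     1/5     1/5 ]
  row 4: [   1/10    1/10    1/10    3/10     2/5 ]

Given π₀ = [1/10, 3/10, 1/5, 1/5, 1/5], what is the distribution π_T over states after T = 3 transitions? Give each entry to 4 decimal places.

t=0: π = [0.1000, 0.3000, 0.2000, 0.2000, 0.2000]
t=1: π = [0.1100, 0.2300, 0.2300, 0.2000, 0.2300]
t=2: π = [0.1120, 0.2110, 0.2310, 0.2110, 0.2350]
t=3: π = [0.1119, 0.2068, 0.2319, 0.2136, 0.2358]

π = [0.1119, 0.2068, 0.2319, 0.2136, 0.2358]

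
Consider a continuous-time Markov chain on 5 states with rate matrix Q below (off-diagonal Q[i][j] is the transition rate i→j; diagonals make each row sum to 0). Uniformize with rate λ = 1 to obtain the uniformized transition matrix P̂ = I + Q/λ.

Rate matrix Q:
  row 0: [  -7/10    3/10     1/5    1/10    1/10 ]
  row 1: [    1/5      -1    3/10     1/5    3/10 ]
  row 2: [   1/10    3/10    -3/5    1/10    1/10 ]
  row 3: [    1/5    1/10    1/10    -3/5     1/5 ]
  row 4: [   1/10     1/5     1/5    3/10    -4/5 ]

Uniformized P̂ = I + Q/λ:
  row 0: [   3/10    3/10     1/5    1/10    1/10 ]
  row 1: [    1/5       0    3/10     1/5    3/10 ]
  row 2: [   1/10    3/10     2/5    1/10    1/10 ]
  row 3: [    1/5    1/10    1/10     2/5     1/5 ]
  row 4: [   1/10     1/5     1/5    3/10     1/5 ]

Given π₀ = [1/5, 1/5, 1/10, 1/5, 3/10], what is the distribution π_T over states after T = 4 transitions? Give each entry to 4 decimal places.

t=0: π = [0.2000, 0.2000, 0.1000, 0.2000, 0.3000]
t=1: π = [0.1800, 0.1700, 0.2200, 0.2400, 0.1900]
t=2: π = [0.1770, 0.1820, 0.2370, 0.2270, 0.1770]
t=3: π = [0.1763, 0.1823, 0.2429, 0.2217, 0.1768]
t=4: π = [0.1757, 0.1833, 0.2446, 0.2201, 0.1763]

π = [0.1757, 0.1833, 0.2446, 0.2201, 0.1763]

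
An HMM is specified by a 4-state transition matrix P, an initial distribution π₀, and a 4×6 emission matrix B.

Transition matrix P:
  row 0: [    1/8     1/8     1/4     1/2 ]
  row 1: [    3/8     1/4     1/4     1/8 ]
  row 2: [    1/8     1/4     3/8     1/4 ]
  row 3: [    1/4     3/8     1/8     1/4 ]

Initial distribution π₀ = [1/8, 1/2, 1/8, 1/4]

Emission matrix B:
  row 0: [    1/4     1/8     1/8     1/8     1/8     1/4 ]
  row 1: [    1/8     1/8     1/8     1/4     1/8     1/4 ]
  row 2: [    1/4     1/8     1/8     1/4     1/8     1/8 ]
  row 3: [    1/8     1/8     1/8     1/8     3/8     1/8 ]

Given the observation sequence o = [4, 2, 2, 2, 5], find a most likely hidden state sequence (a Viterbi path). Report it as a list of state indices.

t=0: δ = [1.562e-02, 6.250e-02, 1.562e-02, 9.375e-02]  (obs o_0=4)
t=1: δ = [2.930e-03, 4.395e-03, 1.953e-03, 2.930e-03]  ψ = [1, 3, 1, 3]  (obs o_1=2)
t=2: δ = [2.060e-04, 1.373e-04, 1.373e-04, 1.831e-04]  ψ = [1, 1, 1, 0]  (obs o_2=2)
t=3: δ = [6.437e-06, 8.583e-06, 6.437e-06, 1.287e-05]  ψ = [1, 3, 0, 0]  (obs o_3=2)
t=4: δ = [8.047e-07, 1.207e-06, 3.017e-07, 4.023e-07]  ψ = [1, 3, 2, 0]  (obs o_4=5)
backtrack: best end state = 1; path = [3, 1, 0, 3, 1]

path = [3, 1, 0, 3, 1]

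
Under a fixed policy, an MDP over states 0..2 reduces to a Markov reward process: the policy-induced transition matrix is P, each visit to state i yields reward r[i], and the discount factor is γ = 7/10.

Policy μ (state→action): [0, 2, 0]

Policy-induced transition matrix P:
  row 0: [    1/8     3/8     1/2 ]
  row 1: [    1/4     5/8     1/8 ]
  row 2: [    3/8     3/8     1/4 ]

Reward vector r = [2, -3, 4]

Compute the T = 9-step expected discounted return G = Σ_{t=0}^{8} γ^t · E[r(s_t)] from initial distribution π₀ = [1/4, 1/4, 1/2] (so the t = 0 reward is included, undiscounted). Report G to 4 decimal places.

t=0: π = [0.2500, 0.2500, 0.5000], E[r] = 1.7500, γ^t·E[r] = 1.750000, running G = 1.750000
t=1: π = [0.2813, 0.4375, 0.2813], E[r] = 0.3750, γ^t·E[r] = 0.262500, running G = 2.012500
t=2: π = [0.2500, 0.4844, 0.2656], E[r] = 0.1094, γ^t·E[r] = 0.053594, running G = 2.066094
t=3: π = [0.2520, 0.4961, 0.2520], E[r] = 0.0234, γ^t·E[r] = 0.008039, running G = 2.074133
t=4: π = [0.2500, 0.4990, 0.2510], E[r] = 0.0068, γ^t·E[r] = 0.001641, running G = 2.075774
t=5: π = [0.2501, 0.4998, 0.2501], E[r] = 0.0015, γ^t·E[r] = 0.000246, running G = 2.076020
t=6: π = [0.2500, 0.4999, 0.2501], E[r] = 0.0004, γ^t·E[r] = 0.000050, running G = 2.076071
t=7: π = [0.2500, 0.5000, 0.2500], E[r] = 0.0001, γ^t·E[r] = 0.000008, running G = 2.076078
t=8: π = [0.2500, 0.5000, 0.2500], E[r] = 0.0000, γ^t·E[r] = 0.000002, running G = 2.076080

G = 2.0761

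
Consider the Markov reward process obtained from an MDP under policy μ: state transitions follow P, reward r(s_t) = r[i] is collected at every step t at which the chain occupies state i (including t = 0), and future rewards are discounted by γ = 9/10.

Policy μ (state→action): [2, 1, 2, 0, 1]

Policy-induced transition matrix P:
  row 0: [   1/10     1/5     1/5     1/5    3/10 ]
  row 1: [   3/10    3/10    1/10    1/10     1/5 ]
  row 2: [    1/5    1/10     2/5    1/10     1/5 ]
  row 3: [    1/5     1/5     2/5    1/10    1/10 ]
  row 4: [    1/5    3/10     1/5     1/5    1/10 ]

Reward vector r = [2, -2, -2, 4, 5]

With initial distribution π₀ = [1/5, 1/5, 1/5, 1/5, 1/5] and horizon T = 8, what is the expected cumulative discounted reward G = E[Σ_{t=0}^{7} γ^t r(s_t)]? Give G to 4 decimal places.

G = 5.8207

t=0: π = [0.2000, 0.2000, 0.2000, 0.2000, 0.2000], E[r] = 1.4000, γ^t·E[r] = 1.400000, running G = 1.400000
t=1: π = [0.2000, 0.2200, 0.2600, 0.1400, 0.1800], E[r] = 0.9000, γ^t·E[r] = 0.810000, running G = 2.210000
t=2: π = [0.2020, 0.2140, 0.2580, 0.1380, 0.1880], E[r] = 0.9520, γ^t·E[r] = 0.771120, running G = 2.981120
t=3: π = [0.2012, 0.2144, 0.2578, 0.1390, 0.1876], E[r] = 0.9520, γ^t·E[r] = 0.694008, running G = 3.675128
t=4: π = [0.2013, 0.2144, 0.2579, 0.1389, 0.1875], E[r] = 0.9508, γ^t·E[r] = 0.623807, running G = 4.298935
t=5: π = [0.2013, 0.2144, 0.2579, 0.1389, 0.1875], E[r] = 0.9510, γ^t·E[r] = 0.561552, running G = 4.860487
t=6: π = [0.2013, 0.2144, 0.2579, 0.1389, 0.1875], E[r] = 0.9510, γ^t·E[r] = 0.505386, running G = 5.365873
t=7: π = [0.2013, 0.2144, 0.2579, 0.1389, 0.1875], E[r] = 0.9510, γ^t·E[r] = 0.454846, running G = 5.820720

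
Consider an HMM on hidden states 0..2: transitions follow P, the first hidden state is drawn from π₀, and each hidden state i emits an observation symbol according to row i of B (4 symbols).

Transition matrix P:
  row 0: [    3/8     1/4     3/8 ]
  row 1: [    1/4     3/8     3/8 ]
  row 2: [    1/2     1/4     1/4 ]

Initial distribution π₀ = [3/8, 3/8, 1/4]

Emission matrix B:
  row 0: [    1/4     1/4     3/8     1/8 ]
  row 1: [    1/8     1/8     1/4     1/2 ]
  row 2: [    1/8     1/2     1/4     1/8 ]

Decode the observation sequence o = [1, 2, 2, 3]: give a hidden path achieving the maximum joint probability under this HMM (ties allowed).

t=0: δ = [9.375e-02, 4.688e-02, 1.250e-01]  (obs o_0=1)
t=1: δ = [2.344e-02, 7.812e-03, 8.789e-03]  ψ = [2, 2, 0]  (obs o_1=2)
t=2: δ = [3.296e-03, 1.465e-03, 2.197e-03]  ψ = [0, 0, 0]  (obs o_2=2)
t=3: δ = [1.545e-04, 4.120e-04, 1.545e-04]  ψ = [0, 0, 0]  (obs o_3=3)
backtrack: best end state = 1; path = [2, 0, 0, 1]

path = [2, 0, 0, 1]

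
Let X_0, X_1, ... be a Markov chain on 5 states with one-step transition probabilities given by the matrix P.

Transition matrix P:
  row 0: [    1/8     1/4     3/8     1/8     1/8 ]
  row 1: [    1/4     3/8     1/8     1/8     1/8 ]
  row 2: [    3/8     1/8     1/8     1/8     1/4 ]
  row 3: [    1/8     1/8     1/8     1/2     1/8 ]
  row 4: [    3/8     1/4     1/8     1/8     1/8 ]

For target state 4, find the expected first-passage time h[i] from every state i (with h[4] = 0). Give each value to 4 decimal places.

First-step conditioning: h[4] = 0; for i ≠ 4, h[i] = 1 + Σ_k P[i][k]·h[k].
  h[0] = 1 + 1/8·h[0] + 1/4·h[1] + 3/8·h[2] + 1/8·h[3]
  h[1] = 1 + 1/4·h[0] + 3/8·h[1] + 1/8·h[2] + 1/8·h[3]
  h[2] = 1 + 3/8·h[0] + 1/8·h[1] + 1/8·h[2] + 1/8·h[3]
  h[3] = 1 + 1/8·h[0] + 1/8·h[1] + 1/8·h[2] + 1/2·h[3]
Solving the 4×4 linear system over states ≠ 4 gives exactly h = [2720/413, 400/59, 2440/413, 2816/413, 0] (h[4] = 0 is the target).

h = [6.5860, 6.7797, 5.9080, 6.8184, 0.0000]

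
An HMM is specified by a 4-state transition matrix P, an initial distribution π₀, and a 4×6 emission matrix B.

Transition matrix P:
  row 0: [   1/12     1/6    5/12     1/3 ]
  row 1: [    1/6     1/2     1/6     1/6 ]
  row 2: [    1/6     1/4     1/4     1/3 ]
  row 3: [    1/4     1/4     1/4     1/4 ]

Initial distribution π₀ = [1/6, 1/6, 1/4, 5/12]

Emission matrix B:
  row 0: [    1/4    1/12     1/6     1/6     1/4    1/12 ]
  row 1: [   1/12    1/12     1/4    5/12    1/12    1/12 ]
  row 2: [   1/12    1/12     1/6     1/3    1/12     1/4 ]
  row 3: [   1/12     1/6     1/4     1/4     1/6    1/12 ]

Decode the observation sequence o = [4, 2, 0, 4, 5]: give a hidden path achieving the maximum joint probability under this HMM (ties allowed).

path = [3, 3, 0, 3, 2]

t=0: δ = [4.167e-02, 1.389e-02, 2.083e-02, 6.944e-02]  (obs o_0=4)
t=1: δ = [2.894e-03, 4.340e-03, 2.894e-03, 4.340e-03]  ψ = [3, 3, 0, 3]  (obs o_1=2)
t=2: δ = [2.713e-04, 1.808e-04, 1.005e-04, 9.042e-05]  ψ = [3, 1, 0, 3]  (obs o_2=0)
t=3: δ = [7.535e-06, 7.535e-06, 9.419e-06, 1.507e-05]  ψ = [1, 1, 0, 0]  (obs o_3=4)
t=4: δ = [3.140e-07, 3.140e-07, 9.419e-07, 3.140e-07]  ψ = [3, 1, 3, 3]  (obs o_4=5)
backtrack: best end state = 2; path = [3, 3, 0, 3, 2]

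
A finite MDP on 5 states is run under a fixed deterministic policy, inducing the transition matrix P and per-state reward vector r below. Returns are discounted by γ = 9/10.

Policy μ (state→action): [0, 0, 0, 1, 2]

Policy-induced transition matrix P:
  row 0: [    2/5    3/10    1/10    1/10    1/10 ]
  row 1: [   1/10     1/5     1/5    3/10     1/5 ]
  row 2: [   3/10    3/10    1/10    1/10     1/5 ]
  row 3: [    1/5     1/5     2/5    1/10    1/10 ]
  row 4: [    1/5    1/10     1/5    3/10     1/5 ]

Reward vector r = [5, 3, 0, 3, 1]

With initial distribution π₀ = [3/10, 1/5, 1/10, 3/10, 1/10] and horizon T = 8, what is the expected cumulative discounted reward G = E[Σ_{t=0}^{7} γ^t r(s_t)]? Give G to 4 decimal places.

G = 15.2926

t=0: π = [0.3000, 0.2000, 0.1000, 0.3000, 0.1000], E[r] = 3.1000, γ^t·E[r] = 3.100000, running G = 3.100000
t=1: π = [0.2500, 0.2300, 0.2200, 0.1600, 0.1400], E[r] = 2.5600, γ^t·E[r] = 2.304000, running G = 5.404000
t=2: π = [0.2490, 0.2330, 0.1850, 0.1740, 0.1590], E[r] = 2.6250, γ^t·E[r] = 2.126250, running G = 7.530250
t=3: π = [0.2450, 0.2275, 0.1914, 0.1784, 0.1577], E[r] = 2.6004, γ^t·E[r] = 1.895692, running G = 9.425942
t=4: π = [0.2454, 0.2279, 0.1920, 0.1770, 0.1577], E[r] = 2.5993, γ^t·E[r] = 1.705427, running G = 11.131369
t=5: π = [0.2455, 0.2280, 0.1917, 0.1771, 0.1578], E[r] = 2.6005, γ^t·E[r] = 1.535558, running G = 12.666927
t=6: π = [0.2455, 0.2279, 0.1917, 0.1771, 0.1577], E[r] = 2.6003, γ^t·E[r] = 1.381927, running G = 14.048854
t=7: π = [0.2455, 0.2279, 0.1917, 0.1771, 0.1577], E[r] = 2.6003, γ^t·E[r] = 1.243728, running G = 15.292582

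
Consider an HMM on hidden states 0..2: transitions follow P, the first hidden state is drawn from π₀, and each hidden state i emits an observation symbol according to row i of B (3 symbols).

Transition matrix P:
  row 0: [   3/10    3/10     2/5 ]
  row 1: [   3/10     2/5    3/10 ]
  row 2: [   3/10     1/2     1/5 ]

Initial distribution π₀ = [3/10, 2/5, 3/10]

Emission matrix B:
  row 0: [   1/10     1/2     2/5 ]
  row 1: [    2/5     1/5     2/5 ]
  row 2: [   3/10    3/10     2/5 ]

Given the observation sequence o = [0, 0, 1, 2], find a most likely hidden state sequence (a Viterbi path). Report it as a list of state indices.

path = [1, 1, 0, 2]

t=0: δ = [3.000e-02, 1.600e-01, 9.000e-02]  (obs o_0=0)
t=1: δ = [4.800e-03, 2.560e-02, 1.440e-02]  ψ = [1, 1, 1]  (obs o_1=0)
t=2: δ = [3.840e-03, 2.048e-03, 2.304e-03]  ψ = [1, 1, 1]  (obs o_2=1)
t=3: δ = [4.608e-04, 4.608e-04, 6.144e-04]  ψ = [0, 0, 0]  (obs o_3=2)
backtrack: best end state = 2; path = [1, 1, 0, 2]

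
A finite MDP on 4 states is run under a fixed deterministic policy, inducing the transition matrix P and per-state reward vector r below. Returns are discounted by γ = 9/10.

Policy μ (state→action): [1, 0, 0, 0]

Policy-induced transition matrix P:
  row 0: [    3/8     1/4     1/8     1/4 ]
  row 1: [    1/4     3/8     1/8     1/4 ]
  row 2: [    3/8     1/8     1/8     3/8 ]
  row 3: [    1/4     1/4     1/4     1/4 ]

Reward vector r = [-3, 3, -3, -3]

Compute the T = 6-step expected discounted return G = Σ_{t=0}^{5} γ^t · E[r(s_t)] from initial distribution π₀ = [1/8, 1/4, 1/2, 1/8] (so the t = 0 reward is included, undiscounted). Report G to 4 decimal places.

t=0: π = [0.1250, 0.2500, 0.5000, 0.1250], E[r] = -1.5000, γ^t·E[r] = -1.500000, running G = -1.500000
t=1: π = [0.3281, 0.2188, 0.1406, 0.3125], E[r] = -1.6875, γ^t·E[r] = -1.518750, running G = -3.018750
t=2: π = [0.3086, 0.2598, 0.1641, 0.2676], E[r] = -1.4414, γ^t·E[r] = -1.167539, running G = -4.186289
t=3: π = [0.3091, 0.2620, 0.1584, 0.2705], E[r] = -1.4282, γ^t·E[r] = -1.041174, running G = -5.227463
t=4: π = [0.3084, 0.2629, 0.1588, 0.2698], E[r] = -1.4224, γ^t·E[r] = -0.933213, running G = -6.160676
t=5: π = [0.3084, 0.2630, 0.1587, 0.2699], E[r] = -1.4219, γ^t·E[r] = -0.839621, running G = -7.000297

G = -7.0003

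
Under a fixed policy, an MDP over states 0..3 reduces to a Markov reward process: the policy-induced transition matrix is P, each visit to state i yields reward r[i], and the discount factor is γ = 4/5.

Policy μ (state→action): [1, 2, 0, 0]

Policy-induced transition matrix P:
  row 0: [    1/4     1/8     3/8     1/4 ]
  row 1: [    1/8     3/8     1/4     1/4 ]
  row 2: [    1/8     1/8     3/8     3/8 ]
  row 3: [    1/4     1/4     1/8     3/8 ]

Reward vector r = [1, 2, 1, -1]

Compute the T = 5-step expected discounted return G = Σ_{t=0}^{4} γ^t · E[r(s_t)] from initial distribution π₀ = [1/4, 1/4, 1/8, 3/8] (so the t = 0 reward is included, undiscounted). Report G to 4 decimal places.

t=0: π = [0.2500, 0.2500, 0.1250, 0.3750], E[r] = 0.5000, γ^t·E[r] = 0.500000, running G = 0.500000
t=1: π = [0.2031, 0.2344, 0.2500, 0.3125], E[r] = 0.6094, γ^t·E[r] = 0.487500, running G = 0.987500
t=2: π = [0.1895, 0.2227, 0.2676, 0.3203], E[r] = 0.5820, γ^t·E[r] = 0.372500, running G = 1.360000
t=3: π = [0.1887, 0.2207, 0.2671, 0.3235], E[r] = 0.5737, γ^t·E[r] = 0.293750, running G = 1.653750
t=4: π = [0.1890, 0.2206, 0.2665, 0.3238], E[r] = 0.5730, γ^t·E[r] = 0.234688, running G = 1.888438

G = 1.8884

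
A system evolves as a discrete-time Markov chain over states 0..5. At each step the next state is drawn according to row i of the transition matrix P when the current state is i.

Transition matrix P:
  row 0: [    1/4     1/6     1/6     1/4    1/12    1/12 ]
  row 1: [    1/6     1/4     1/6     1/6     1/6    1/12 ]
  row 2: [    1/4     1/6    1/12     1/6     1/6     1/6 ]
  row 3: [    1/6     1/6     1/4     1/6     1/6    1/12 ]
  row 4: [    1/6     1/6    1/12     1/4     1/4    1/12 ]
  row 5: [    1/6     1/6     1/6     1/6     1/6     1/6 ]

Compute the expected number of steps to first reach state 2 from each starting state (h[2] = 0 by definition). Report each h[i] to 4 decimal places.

h = [5.8209, 5.9104, 0.0000, 5.4179, 6.4030, 5.9104]

First-step conditioning: h[2] = 0; for i ≠ 2, h[i] = 1 + Σ_k P[i][k]·h[k].
  h[0] = 1 + 1/4·h[0] + 1/6·h[1] + 1/4·h[3] + 1/12·h[4] + 1/12·h[5]
  h[1] = 1 + 1/6·h[0] + 1/4·h[1] + 1/6·h[3] + 1/6·h[4] + 1/12·h[5]
  h[3] = 1 + 1/6·h[0] + 1/6·h[1] + 1/6·h[3] + 1/6·h[4] + 1/12·h[5]
  h[4] = 1 + 1/6·h[0] + 1/6·h[1] + 1/4·h[3] + 1/4·h[4] + 1/12·h[5]
  h[5] = 1 + 1/6·h[0] + 1/6·h[1] + 1/6·h[3] + 1/6·h[4] + 1/6·h[5]
Solving the 5×5 linear system over states ≠ 2 gives exactly h = [390/67, 396/67, 0, 363/67, 429/67, 396/67] (h[2] = 0 is the target).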